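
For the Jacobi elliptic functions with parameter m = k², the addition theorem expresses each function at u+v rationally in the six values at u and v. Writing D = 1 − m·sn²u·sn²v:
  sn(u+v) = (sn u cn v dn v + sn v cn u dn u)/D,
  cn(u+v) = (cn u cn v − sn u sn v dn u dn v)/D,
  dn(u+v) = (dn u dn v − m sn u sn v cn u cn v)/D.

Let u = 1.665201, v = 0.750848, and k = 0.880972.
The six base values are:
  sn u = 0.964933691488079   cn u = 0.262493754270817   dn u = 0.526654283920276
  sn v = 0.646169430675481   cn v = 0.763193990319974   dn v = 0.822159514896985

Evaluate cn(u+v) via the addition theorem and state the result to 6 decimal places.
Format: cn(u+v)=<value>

m = k² = 0.776111664784
D = 1 − m·sn²u·sn²v = 0.6982745328486239
cn(u+v) = (cn u·cn v − sn u·sn v·dn u·dn v)/D = -0.06964261076045722/0.6982745328486239 = -0.09973528674509852

cn(u+v)=-0.099735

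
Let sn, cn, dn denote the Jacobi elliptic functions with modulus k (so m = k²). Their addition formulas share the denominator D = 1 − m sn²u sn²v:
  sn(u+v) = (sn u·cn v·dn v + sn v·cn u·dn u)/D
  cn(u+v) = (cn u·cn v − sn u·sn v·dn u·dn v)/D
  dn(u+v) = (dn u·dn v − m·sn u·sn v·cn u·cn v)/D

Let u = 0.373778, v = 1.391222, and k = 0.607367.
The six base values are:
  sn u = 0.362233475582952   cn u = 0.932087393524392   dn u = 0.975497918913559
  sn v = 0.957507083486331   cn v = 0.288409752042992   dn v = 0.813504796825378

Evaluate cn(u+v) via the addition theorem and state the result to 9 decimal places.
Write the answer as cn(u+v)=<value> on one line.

m = k² = 0.368894672689
D = 1 − m·sn²u·sn²v = 0.9556224276949925
cn(u+v) = (cn u·cn v − sn u·sn v·dn u·dn v)/D = -0.006420388205905658/0.9556224276949925 = -0.006718540733071684

cn(u+v)=-0.006718541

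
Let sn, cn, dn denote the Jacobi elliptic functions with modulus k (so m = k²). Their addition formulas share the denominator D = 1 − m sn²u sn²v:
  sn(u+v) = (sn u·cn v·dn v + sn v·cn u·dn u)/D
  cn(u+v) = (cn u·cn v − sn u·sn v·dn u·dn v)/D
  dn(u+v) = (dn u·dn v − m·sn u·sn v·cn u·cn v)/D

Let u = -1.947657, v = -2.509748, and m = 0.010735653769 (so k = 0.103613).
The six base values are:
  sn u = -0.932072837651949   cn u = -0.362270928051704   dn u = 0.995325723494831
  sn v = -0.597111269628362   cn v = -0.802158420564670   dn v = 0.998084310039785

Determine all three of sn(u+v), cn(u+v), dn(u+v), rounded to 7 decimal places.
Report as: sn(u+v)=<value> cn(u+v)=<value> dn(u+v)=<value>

m = k² = 0.010735653769
D = 1 − m·sn²u·sn²v = 0.9966746394772988
sn(u+v) = (sn u·cn v·dn v + sn v·cn u·dn u)/D = 0.9615427039957455/0.9966746394772988 = 0.9647508483811948
cn(u+v) = (cn u·cn v − sn u·sn v·dn u·dn v)/D = -0.2622898499175172/0.9966746394772988 = -0.2631649683141069
dn(u+v) = (dn u·dn v − m·sn u·sn v·cn u·cn v)/D = 0.9916826780762448/0.9966746394772988 = 0.9949913831421736

sn(u+v)=0.9647508 cn(u+v)=-0.2631650 dn(u+v)=0.9949914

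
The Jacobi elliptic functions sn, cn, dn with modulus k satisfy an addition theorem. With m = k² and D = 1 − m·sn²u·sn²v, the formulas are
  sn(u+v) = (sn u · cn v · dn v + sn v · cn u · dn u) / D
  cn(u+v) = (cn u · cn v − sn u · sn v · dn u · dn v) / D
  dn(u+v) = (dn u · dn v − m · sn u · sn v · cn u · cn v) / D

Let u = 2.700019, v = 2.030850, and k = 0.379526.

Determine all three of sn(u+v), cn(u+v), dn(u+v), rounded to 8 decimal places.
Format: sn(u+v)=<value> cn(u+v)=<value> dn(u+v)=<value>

sn u = 0.5319036606295061, cn u = -0.8468048746960136, dn u = 0.9794120638790435
sn v = 0.932344859589061, cn v = -0.3615702736645452, dn v = 0.9353025198758151
m = k² = 0.144039984676
D = 1 − m·sn²u·sn²v = 0.9645756258403023
sn(u+v) = (sn u·cn v·dn v + sn v·cn u·dn u)/D = -0.953137601695736/0.9645756258403023 = -0.9881419104545567
cn(u+v) = (cn u·cn v − sn u·sn v·dn u·dn v)/D = -0.148104186972926/0.9645756258403023 = -0.1535433645691629
dn(u+v) = (dn u·dn v − m·sn u·sn v·cn u·cn v)/D = 0.8941755686646594/0.9645756258403023 = 0.9270144763254691

sn(u+v)=-0.98814191 cn(u+v)=-0.15354336 dn(u+v)=0.92701448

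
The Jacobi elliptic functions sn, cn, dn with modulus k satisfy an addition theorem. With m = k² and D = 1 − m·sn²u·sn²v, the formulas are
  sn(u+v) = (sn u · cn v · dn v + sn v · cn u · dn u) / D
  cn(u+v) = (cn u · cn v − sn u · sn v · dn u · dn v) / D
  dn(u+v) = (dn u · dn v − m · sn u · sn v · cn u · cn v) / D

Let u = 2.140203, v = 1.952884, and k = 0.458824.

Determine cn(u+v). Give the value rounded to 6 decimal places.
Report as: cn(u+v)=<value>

sn u = 0.9108341498415193, cn u = -0.4127725178381874, dn u = 0.9084872511682943
sn v = 0.9672692397688436, cn v = -0.2537522764370859, dn v = 0.8961227210017235
m = k² = 0.210519462976
D = 1 − m·sn²u·sn²v = 0.8365948959561498
cn(u+v) = (cn u·cn v − sn u·sn v·dn u·dn v)/D = -0.6125120824805531/0.8365948959561498 = -0.732148959360443

cn(u+v)=-0.732149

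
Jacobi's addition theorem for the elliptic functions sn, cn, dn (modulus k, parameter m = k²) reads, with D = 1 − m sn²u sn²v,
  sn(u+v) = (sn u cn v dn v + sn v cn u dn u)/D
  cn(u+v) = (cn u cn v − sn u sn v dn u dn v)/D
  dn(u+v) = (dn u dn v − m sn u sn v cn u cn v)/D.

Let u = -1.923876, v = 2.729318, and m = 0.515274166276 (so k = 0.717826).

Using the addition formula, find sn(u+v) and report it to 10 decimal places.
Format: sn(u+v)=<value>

sn(u+v)=0.6935303151

sn u = -0.9992221523103444, cn u = -0.03943463366487437, dn u = 0.6967977695131141
sn v = 0.8042876370879133, cn v = -0.5942401844604091, dn v = 0.8165048481598427
m = k² = 0.515274166276
D = 1 − m·sn²u·sn²v = 0.6671985095182776
sn(u+v) = (sn u·cn v·dn v + sn v·cn u·dn u)/D = 0.4627223925265604/0.6671985095182776 = 0.693530315079165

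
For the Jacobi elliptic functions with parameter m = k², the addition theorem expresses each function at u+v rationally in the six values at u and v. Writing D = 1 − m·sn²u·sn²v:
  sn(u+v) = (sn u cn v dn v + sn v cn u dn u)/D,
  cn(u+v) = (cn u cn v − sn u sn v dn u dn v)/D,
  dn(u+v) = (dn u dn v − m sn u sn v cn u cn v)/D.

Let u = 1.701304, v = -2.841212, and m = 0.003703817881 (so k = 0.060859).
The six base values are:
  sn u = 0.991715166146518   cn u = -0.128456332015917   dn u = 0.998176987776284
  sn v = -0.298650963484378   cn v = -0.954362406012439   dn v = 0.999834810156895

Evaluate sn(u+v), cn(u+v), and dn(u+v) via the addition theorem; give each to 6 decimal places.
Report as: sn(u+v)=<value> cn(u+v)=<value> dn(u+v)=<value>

sn(u+v)=-0.908301 cn(u+v)=0.418318 dn(u+v)=0.998471

m = k² = 0.003703817881
D = 1 − m·sn²u·sn²v = 0.9996750987560607
sn(u+v) = (sn u·cn v·dn v + sn v·cn u·dn u)/D = -0.9080056571815187/0.9996750987560607 = -0.908300765230013
cn(u+v) = (cn u·cn v − sn u·sn v·dn u·dn v)/D = 0.4181818140465915/0.9996750987560607 = 0.4183177259961295
dn(u+v) = (dn u·dn v − m·sn u·sn v·cn u·cn v)/D = 0.9981465826803314/0.9996750987560607 = 0.9984709871460924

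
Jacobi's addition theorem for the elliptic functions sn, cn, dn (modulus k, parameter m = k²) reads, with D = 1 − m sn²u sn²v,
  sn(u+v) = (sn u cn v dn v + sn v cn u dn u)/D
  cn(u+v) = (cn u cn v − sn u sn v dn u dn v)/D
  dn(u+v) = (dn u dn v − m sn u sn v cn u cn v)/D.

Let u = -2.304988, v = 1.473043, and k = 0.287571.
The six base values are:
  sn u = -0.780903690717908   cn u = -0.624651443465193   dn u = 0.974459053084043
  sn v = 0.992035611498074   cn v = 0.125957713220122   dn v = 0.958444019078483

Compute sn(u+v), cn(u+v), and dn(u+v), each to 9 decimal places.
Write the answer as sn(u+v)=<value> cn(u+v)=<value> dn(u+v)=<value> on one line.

m = k² = 0.082697080041
D = 1 − m·sn²u·sn²v = 0.9503705284338796
sn(u+v) = (sn u·cn v·dn v + sn v·cn u·dn u)/D = -0.6981227145024422/0.9503705284338796 = -0.7345795072716345
cn(u+v) = (cn u·cn v − sn u·sn v·dn u·dn v)/D = 0.6448479020757013/0.9503705284338796 = 0.6785226212121175
dn(u+v) = (dn u·dn v − m·sn u·sn v·cn u·cn v)/D = 0.9289239070532928/0.9503705284338796 = 0.9774334107183134

sn(u+v)=-0.734579507 cn(u+v)=0.678522621 dn(u+v)=0.977433411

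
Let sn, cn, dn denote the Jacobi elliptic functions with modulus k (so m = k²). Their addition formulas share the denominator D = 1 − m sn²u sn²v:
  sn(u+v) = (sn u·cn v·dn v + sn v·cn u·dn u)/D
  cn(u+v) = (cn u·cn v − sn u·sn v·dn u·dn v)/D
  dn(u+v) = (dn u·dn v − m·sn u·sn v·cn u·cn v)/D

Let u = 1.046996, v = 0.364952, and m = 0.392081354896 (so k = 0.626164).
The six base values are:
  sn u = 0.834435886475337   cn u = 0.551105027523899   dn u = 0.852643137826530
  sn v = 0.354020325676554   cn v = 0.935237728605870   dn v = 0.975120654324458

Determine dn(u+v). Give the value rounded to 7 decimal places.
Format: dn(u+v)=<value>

dn(u+v)=0.7990732

m = k² = 0.392081354896
D = 1 − m·sn²u·sn²v = 0.965784843425366
dn(u+v) = (dn u·dn v − m·sn u·sn v·cn u·cn v)/D = 0.7717327632334813/0.965784843425366 = 0.7990731771026384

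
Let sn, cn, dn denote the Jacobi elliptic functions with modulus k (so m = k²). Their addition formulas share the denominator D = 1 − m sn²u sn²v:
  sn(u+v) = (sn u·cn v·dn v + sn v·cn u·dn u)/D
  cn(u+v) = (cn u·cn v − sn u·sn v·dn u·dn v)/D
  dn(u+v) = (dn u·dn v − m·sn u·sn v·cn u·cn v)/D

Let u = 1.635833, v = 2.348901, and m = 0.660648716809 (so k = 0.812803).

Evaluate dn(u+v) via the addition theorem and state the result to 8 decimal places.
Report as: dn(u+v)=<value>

sn u = 0.9740998397350632, cn u = 0.2261183367799352, dn u = 0.6108436160173021
sn v = 0.9813952899791587, cn v = -0.1919981375084742, dn v = 0.6030795677155099
m = k² = 0.660648716809
D = 1 − m·sn²u·sn²v = 0.3962384134059114
dn(u+v) = (dn u·dn v − m·sn u·sn v·cn u·cn v)/D = 0.3958062548723477/0.3962384134059114 = 0.9989093472037478

dn(u+v)=0.99890935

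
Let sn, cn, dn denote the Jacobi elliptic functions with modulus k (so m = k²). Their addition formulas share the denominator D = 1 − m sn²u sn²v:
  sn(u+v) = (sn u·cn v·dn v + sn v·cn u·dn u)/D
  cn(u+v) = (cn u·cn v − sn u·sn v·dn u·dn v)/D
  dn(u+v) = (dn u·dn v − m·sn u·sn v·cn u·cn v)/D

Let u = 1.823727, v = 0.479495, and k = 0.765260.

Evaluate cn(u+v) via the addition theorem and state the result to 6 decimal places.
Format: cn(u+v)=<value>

sn u = 0.9974604751044622, cn u = 0.07122219179708319, dn u = 0.646024584139123
sn v = 0.4522398249013557, cn v = 0.8918963733378397, dn v = 0.9382046194384146
m = k² = 0.5856228676
D = 1 − m·sn²u·sn²v = 0.8808354639221742
cn(u+v) = (cn u·cn v − sn u·sn v·dn u·dn v)/D = -0.2098851186835387/0.8808354639221742 = -0.2382795962244352

cn(u+v)=-0.238280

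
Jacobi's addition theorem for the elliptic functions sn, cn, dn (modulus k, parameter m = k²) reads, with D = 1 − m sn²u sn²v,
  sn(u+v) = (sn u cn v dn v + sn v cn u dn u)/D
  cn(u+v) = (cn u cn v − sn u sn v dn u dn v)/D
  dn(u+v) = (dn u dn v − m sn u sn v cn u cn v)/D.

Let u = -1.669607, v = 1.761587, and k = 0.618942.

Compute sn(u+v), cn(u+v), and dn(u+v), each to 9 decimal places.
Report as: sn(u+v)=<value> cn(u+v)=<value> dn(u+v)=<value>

sn u = -0.9971336901411112, cn u = 0.07565979107538153, dn u = 0.7868314673268147
sn v = 0.9999940733336874, cn v = 0.003442861818297256, dn v = 0.7854395848862273
m = k² = 0.383089199364
D = 1 − m·sn²u·sn²v = 0.6191082728521416
sn(u+v) = (sn u·cn v·dn v + sn v·cn u·dn u)/D = 0.05683474260908267/0.6191082728521416 = 0.09180097424195819
cn(u+v) = (cn u·cn v − sn u·sn v·dn u·dn v)/D = 0.6164940109575446/0.6191082728521416 = 0.9957773752843691
dn(u+v) = (dn u·dn v − m·sn u·sn v·cn u·cn v)/D = 0.6181080839074342/0.6191082728521416 = 0.998384468454767

sn(u+v)=0.091800974 cn(u+v)=0.995777375 dn(u+v)=0.998384468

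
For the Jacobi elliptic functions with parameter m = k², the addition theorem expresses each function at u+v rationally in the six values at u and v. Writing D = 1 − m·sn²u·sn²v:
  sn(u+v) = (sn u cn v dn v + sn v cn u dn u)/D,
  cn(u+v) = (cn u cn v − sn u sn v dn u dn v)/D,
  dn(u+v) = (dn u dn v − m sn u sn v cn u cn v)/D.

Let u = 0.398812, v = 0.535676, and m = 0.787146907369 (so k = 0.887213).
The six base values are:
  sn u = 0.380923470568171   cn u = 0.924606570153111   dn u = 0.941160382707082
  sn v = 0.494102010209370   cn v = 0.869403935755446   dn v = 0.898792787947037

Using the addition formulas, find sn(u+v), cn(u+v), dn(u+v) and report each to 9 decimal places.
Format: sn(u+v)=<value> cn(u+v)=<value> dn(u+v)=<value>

m = k² = 0.787146907369
D = 1 − m·sn²u·sn²v = 0.972115394795103
sn(u+v) = (sn u·cn v·dn v + sn v·cn u·dn u)/D = 0.7276280158479039/0.972115394795103 = 0.7484996325989357
cn(u+v) = (cn u·cn v − sn u·sn v·dn u·dn v)/D = 0.644643941529649/0.972115394795103 = 0.6631352049162058
dn(u+v) = (dn u·dn v − m·sn u·sn v·cn u·cn v)/D = 0.7268144819099322/0.972115394795103 = 0.7476627628792218

sn(u+v)=0.748499633 cn(u+v)=0.663135205 dn(u+v)=0.747662763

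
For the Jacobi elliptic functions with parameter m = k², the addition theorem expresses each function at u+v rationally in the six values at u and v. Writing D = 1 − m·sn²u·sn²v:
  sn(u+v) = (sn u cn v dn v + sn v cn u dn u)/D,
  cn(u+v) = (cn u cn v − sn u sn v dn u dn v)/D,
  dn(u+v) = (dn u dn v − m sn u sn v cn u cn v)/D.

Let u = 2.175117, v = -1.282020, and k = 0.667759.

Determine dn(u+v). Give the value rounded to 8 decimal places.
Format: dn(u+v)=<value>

dn(u+v)=0.86548719

sn u = 0.9627351778000733, cn u = -0.2704458863178755, dn u = 0.7659710386423297
sn v = -0.9204522953298885, cn v = 0.3908549245205178, dn v = 0.7888075154041333
m = k² = 0.445902082081
D = 1 − m·sn²u·sn²v = 0.6498486925571504
dn(u+v) = (dn u·dn v − m·sn u·sn v·cn u·cn v)/D = 0.5624357201225406/0.6498486925571504 = 0.865487191963655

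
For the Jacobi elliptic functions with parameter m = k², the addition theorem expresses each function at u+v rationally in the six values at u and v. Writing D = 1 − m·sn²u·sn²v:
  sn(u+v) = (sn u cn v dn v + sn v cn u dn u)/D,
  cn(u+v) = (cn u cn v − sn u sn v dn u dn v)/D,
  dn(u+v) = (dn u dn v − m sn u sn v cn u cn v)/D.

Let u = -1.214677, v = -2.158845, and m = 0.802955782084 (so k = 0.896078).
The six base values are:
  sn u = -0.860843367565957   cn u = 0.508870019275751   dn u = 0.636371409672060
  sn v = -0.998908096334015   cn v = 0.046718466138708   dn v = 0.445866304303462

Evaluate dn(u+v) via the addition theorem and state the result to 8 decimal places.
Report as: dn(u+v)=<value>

m = k² = 0.802955782084
D = 1 − m·sn²u·sn²v = 0.4062672956169294
dn(u+v) = (dn u·dn v − m·sn u·sn v·cn u·cn v)/D = 0.2673217253050811/0.4062672956169294 = 0.6579946950914296

dn(u+v)=0.65799470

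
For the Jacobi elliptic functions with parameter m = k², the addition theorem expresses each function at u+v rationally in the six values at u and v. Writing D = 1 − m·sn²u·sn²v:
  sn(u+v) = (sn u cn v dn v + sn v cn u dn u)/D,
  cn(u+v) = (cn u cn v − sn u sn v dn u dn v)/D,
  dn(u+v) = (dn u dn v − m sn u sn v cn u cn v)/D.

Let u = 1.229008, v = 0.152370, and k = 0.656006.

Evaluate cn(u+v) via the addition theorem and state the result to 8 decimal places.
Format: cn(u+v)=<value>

cn(u+v)=0.31382091

sn u = 0.9047263931548186, cn u = 0.4259931378896526, dn u = 0.8048296071173503
sn v = 0.1515315922502371, cn v = 0.9884524149143993, dn v = 0.9950469938588661
m = k² = 0.430343872036
D = 1 − m·sn²u·sn²v = 0.9919117136825172
cn(u+v) = (cn u·cn v − sn u·sn v·dn u·dn v)/D = 0.3112826318441715/0.9919117136825172 = 0.3138209051776601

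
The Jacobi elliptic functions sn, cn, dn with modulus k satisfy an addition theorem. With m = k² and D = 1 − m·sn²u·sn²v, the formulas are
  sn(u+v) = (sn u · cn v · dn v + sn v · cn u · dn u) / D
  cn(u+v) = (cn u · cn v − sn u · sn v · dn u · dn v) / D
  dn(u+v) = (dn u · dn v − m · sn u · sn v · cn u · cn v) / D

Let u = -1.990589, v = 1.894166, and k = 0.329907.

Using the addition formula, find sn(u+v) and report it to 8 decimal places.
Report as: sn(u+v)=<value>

sn u = -0.9379437042986708, cn u = -0.3467875539382686, dn u = 0.9509208588508618
sn v = 0.9657168252994031, cn v = -0.2595977914652629, dn v = 0.9478903506342388
m = k² = 0.108838628649
D = 1 − m·sn²u·sn²v = 0.9107031369903064
sn(u+v) = (sn u·cn v·dn v + sn v·cn u·dn u)/D = -0.0876620072766497/0.9107031369903064 = -0.09625750007445377

sn(u+v)=-0.09625750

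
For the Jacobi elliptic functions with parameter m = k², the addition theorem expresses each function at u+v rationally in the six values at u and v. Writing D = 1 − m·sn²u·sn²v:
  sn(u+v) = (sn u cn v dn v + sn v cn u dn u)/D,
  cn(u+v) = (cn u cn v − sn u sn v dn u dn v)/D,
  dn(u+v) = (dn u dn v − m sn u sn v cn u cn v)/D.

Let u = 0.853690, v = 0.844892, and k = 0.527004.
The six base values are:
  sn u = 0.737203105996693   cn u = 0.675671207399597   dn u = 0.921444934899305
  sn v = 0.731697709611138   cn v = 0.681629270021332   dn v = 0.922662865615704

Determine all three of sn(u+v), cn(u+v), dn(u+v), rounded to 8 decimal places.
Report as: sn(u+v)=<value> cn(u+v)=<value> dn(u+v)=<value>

sn(u+v)=0.99999773 cn(u+v)=0.00213253 dn(u+v)=0.84986355

m = k² = 0.277733216016
D = 1 − m·sn²u·sn²v = 0.9191899218171558
sn(u+v) = (sn u·cn v·dn v + sn v·cn u·dn u)/D = 0.9191878317300963/0.9191899218171558 = 0.9999977261640822
cn(u+v) = (cn u·cn v − sn u·sn v·dn u·dn v)/D = 0.001960196304760316/0.9191899218171558 = 0.002132525888540188
dn(u+v) = (dn u·dn v − m·sn u·sn v·cn u·cn v)/D = 0.7811860065124429/0.9191899218171558 = 0.8498635461190745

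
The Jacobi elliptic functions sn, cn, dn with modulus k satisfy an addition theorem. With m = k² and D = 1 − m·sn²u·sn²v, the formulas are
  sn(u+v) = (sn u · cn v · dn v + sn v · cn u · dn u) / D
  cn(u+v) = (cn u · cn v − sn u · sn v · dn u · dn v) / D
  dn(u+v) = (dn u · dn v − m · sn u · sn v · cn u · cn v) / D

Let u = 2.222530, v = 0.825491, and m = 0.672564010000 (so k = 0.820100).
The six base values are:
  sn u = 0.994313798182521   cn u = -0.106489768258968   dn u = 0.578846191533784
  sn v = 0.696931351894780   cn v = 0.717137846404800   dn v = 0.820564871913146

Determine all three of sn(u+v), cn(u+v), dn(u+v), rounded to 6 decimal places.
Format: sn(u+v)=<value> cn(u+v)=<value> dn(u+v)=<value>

sn(u+v)=0.800779 cn(u+v)=-0.598960 dn(u+v)=0.754136

m = k² = 0.67256401
D = 1 − m·sn²u·sn²v = 0.6770312072477005
sn(u+v) = (sn u·cn v·dn v + sn v·cn u·dn u)/D = 0.5421523508048203/0.6770312072477005 = 0.8007789670564875
cn(u+v) = (cn u·cn v − sn u·sn v·dn u·dn v)/D = -0.4055145917277033/0.6770312072477005 = -0.5989599702149927
dn(u+v) = (dn u·dn v − m·sn u·sn v·cn u·cn v)/D = 0.5105732791270661/0.6770312072477005 = 0.7541355164449108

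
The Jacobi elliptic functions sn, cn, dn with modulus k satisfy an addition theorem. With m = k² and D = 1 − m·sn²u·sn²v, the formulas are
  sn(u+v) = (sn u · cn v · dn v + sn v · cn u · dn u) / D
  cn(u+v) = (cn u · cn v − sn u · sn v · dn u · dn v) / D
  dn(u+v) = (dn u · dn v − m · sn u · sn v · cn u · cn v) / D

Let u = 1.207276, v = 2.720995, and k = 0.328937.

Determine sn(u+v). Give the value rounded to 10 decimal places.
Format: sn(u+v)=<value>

sn u = 0.9259741255402682, cn u = 0.377586968564774, dn u = 0.9524844709949952
sn v = 0.4872082077700098, cn v = -0.873285842254147, dn v = 0.9870747053711525
m = k² = 0.108199549969
D = 1 − m·sn²u·sn²v = 0.9779782235700318
sn(u+v) = (sn u·cn v·dn v + sn v·cn u·dn u)/D = -0.622965834036581/0.9779782235700318 = -0.6369935638878479

sn(u+v)=-0.6369935639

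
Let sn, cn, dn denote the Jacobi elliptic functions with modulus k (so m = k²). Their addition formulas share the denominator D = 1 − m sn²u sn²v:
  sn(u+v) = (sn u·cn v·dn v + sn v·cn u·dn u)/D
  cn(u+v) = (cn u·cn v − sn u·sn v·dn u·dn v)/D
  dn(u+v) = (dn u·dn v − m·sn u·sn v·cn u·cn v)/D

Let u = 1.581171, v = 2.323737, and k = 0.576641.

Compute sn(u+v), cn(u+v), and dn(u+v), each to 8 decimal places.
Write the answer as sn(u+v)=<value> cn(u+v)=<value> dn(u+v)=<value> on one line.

sn(u+v)=-0.42015156 cn(u+v)=-0.90745395 dn(u+v)=0.97020722

sn u = 0.9922549344239601, cn u = 0.1242181351949171, dn u = 0.8201316415041648
sn v = 0.8817550345222497, cn v = -0.4717075991487377, dn v = 0.8610879103951113
m = k² = 0.332514842881
D = 1 − m·sn²u·sn²v = 0.745461507975014
sn(u+v) = (sn u·cn v·dn v + sn v·cn u·dn u)/D = -0.3132068160011215/0.745461507975014 = -0.4201515606780591
cn(u+v) = (cn u·cn v − sn u·sn v·dn u·dn v)/D = -0.676471987803502/0.745461507975014 = -0.9074539470737847
dn(u+v) = (dn u·dn v − m·sn u·sn v·cn u·cn v)/D = 0.7232521340233632/0.745461507975014 = 0.9702072156455391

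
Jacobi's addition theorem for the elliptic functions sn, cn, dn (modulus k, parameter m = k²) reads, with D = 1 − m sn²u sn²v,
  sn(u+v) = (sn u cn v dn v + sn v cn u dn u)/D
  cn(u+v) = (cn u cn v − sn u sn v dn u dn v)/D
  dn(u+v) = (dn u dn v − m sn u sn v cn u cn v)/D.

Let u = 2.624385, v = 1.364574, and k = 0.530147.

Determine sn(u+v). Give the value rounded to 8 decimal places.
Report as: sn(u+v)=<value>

sn u = 0.6902728572517739, cn u = -0.7235491569627264, dn u = 0.9306360530697185
sn v = 0.9586868889292185, cn v = 0.2844634405248174, dn v = 0.8612125418448614
m = k² = 0.281055841609
D = 1 − m·sn²u·sn²v = 0.8769199156364655
sn(u+v) = (sn u·cn v·dn v + sn v·cn u·dn u)/D = -0.4764368481117714/0.8769199156364655 = -0.5433071362804837

sn(u+v)=-0.54330714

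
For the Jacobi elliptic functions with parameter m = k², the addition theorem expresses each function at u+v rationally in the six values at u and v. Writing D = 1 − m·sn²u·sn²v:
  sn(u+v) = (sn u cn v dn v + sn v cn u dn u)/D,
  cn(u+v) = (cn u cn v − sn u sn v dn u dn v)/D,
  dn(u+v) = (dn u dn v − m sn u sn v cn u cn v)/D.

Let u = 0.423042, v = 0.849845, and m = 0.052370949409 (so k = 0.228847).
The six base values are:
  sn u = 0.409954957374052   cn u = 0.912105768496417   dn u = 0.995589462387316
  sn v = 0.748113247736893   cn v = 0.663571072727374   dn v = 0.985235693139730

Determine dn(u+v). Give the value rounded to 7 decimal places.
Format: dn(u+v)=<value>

dn(u+v)=0.9759766

m = k² = 0.052370949409
D = 1 − m·sn²u·sn²v = 0.9950739657984844
dn(u+v) = (dn u·dn v − m·sn u·sn v·cn u·cn v)/D = 0.9711689239829208/0.9950739657984844 = 0.9759766181839746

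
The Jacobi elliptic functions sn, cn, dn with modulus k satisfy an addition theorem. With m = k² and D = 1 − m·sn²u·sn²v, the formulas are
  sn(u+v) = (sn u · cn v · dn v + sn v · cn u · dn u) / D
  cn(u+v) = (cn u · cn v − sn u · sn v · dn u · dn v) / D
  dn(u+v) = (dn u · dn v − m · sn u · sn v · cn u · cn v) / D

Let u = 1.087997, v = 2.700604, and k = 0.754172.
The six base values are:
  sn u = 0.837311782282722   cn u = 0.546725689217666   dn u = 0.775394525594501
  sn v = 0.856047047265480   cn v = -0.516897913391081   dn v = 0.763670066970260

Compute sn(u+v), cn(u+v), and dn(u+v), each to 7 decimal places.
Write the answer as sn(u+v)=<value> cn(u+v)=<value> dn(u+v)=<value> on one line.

sn(u+v)=0.0457521 cn(u+v)=-0.9989528 dn(u+v)=0.9994045

m = k² = 0.568775405584
D = 1 − m·sn²u·sn²v = 0.7077796336224718
sn(u+v) = (sn u·cn v·dn v + sn v·cn u·dn u)/D = 0.03238239950159419/0.7077796336224718 = 0.04575209283129344
cn(u+v) = (cn u·cn v − sn u·sn v·dn u·dn v)/D = -0.7070384642813144/0.7077796336224718 = -0.9989528247127372
dn(u+v) = (dn u·dn v − m·sn u·sn v·cn u·cn v)/D = 0.7073581699677645/0.7077796336224718 = 0.9994045270099816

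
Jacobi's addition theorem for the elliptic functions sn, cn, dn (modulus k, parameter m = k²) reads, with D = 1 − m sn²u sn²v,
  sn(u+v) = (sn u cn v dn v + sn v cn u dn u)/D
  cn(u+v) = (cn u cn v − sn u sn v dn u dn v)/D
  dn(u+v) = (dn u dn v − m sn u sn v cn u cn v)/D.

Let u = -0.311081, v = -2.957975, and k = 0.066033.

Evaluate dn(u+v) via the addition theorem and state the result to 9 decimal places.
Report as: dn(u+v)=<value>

sn u = -0.3060675031741861, cn u = 0.9520098127124108, dn u = 0.999795745864586
sn v = -0.185957207414778, cn v = -0.9825578441041002, dn v = 0.999924606402902
m = k² = 0.004360357089
D = 1 − m·sn²u·sn²v = 0.9999858751927654
dn(u+v) = (dn u·dn v − m·sn u·sn v·cn u·cn v)/D = 0.9999525086639174/0.9999858751927654 = 0.9999666329998496

dn(u+v)=0.999966633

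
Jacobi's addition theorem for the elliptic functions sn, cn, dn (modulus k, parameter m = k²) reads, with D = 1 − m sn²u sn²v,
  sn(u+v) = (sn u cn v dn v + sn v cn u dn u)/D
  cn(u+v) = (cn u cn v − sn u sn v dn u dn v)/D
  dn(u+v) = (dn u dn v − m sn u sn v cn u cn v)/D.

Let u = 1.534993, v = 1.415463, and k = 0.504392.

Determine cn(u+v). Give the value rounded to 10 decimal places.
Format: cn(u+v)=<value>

sn u = 0.9912510136250631, cn u = 0.1319902571680386, dn u = 0.8660374808852292
sn v = 0.9722362401413855, cn v = 0.2340014815246735, dn v = 0.8715041200765321
m = k² = 0.254411289664
D = 1 − m·sn²u·sn²v = 0.7637089462201383
cn(u+v) = (cn u·cn v − sn u·sn v·dn u·dn v)/D = -0.6964944643630294/0.7637089462201383 = -0.9119894009494367

cn(u+v)=-0.9119894009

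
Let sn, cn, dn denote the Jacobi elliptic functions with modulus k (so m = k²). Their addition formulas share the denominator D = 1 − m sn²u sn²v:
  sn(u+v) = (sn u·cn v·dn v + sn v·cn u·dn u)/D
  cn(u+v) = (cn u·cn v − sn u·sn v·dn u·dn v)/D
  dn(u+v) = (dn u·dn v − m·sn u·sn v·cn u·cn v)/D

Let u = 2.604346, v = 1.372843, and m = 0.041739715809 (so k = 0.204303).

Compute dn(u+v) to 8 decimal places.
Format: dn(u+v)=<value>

dn(u+v)=0.98922593

sn u = 0.5393037838597741, cn u = -0.8421112923566161, dn u = 0.9939114967093855
sn v = 0.9779728605750582, cn v = 0.2087320866053846, dn v = 0.9798361318987613
m = k² = 0.041739715809
D = 1 − m·sn²u·sn²v = 0.9883889892130566
dn(u+v) = (dn u·dn v − m·sn u·sn v·cn u·cn v)/D = 0.9777400176758027/0.9883889892130566 = 0.9892259306270374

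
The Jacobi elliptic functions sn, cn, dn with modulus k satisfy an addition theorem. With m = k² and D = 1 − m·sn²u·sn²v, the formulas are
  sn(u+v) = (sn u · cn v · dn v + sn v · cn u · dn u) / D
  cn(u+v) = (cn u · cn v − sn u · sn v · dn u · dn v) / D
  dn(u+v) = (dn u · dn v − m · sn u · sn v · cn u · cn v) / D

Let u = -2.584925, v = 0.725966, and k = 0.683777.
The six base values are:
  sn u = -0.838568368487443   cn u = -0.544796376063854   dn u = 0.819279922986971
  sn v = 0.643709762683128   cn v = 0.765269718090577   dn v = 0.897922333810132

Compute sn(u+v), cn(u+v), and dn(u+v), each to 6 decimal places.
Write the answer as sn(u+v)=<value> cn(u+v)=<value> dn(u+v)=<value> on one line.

sn(u+v)=-0.999737 cn(u+v)=-0.022942 dn(u+v)=0.729860

m = k² = 0.467550985729
D = 1 − m·sn²u·sn²v = 0.863765807653205
sn(u+v) = (sn u·cn v·dn v + sn v·cn u·dn u)/D = -0.8635384656303435/0.863765807653205 = -0.9997368013171543
cn(u+v) = (cn u·cn v − sn u·sn v·dn u·dn v)/D = -0.01981637826611022/0.863765807653205 = -0.02294184151598917
dn(u+v) = (dn u·dn v − m·sn u·sn v·cn u·cn v)/D = 0.6304278046065599/0.863765807653205 = 0.7298596436913738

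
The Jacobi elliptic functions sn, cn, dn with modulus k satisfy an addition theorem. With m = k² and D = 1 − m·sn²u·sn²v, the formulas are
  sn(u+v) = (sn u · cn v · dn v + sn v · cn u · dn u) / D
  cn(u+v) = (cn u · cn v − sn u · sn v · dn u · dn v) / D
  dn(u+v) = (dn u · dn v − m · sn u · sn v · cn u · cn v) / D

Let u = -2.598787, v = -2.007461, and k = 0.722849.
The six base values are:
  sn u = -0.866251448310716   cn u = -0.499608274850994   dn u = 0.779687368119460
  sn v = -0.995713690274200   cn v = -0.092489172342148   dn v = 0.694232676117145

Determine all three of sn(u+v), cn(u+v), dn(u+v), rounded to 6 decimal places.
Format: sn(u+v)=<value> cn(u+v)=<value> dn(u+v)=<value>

sn(u+v)=0.725526 cn(u+v)=-0.688195 dn(u+v)=0.851444

m = k² = 0.522510676801
D = 1 − m·sn²u·sn²v = 0.6112664062496887
sn(u+v) = (sn u·cn v·dn v + sn v·cn u·dn u)/D = 0.4434897233919042/0.6112664062496887 = 0.7255260862654842
cn(u+v) = (cn u·cn v − sn u·sn v·dn u·dn v)/D = -0.4206702802138294/0.6112664062496887 = -0.6881946658818921
dn(u+v) = (dn u·dn v − m·sn u·sn v·cn u·cn v)/D = 0.5204590104452373/0.6112664062496887 = 0.8514438305851237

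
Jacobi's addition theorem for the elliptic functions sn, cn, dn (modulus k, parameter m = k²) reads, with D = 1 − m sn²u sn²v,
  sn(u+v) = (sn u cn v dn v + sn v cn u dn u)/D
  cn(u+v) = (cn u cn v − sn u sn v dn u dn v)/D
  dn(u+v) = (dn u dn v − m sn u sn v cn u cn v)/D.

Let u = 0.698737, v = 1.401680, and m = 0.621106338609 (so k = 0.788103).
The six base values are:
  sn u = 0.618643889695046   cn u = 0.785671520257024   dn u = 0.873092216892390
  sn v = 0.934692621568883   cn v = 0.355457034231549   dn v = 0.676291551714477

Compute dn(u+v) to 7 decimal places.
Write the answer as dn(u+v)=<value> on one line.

m = k² = 0.621106338609
D = 1 − m·sn²u·sn²v = 0.7923246047164303
dn(u+v) = (dn u·dn v − m·sn u·sn v·cn u·cn v)/D = 0.4901642679035674/0.7923246047164303 = 0.6186407250081489

dn(u+v)=0.6186407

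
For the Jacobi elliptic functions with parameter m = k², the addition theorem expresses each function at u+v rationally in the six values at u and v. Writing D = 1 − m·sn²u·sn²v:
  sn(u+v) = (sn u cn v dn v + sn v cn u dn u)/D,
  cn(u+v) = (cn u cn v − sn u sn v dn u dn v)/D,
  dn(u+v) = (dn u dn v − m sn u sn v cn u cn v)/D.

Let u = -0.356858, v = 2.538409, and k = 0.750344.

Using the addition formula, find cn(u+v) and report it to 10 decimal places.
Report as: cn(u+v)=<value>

sn u = -0.3454462206702673, cn u = 0.9384385481344151, dn u = 0.9658227301657398
sn v = 0.9092462408326467, cn v = -0.4162586618098183, dn v = 0.7311213315906967
m = k² = 0.563016118336
D = 1 − m·sn²u·sn²v = 0.944455028535303
cn(u+v) = (cn u·cn v − sn u·sn v·dn u·dn v)/D = -0.168839662525648/0.944455028535303 = -0.1787694039678003

cn(u+v)=-0.1787694040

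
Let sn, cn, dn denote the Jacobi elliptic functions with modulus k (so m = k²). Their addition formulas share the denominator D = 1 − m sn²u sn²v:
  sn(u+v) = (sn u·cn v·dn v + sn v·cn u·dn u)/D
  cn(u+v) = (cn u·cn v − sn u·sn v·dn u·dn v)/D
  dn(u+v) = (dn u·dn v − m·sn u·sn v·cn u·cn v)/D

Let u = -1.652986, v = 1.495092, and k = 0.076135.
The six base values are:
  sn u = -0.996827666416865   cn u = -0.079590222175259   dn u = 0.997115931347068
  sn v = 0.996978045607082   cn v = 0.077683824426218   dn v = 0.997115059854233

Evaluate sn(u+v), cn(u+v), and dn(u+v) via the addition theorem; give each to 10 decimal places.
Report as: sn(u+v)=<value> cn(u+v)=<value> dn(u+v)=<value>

m = k² = 0.005796538225
D = 1 − m·sn²u·sn²v = 0.9942749397696611
sn(u+v) = (sn u·cn v·dn v + sn v·cn u·dn u)/D = -0.156334837358493/0.9942749397696611 = -0.1572350173028703
cn(u+v) = (cn u·cn v − sn u·sn v·dn u·dn v)/D = 0.9819073655299958/0.9942749397696611 = 0.9875612129553115
dn(u+v) = (dn u·dn v − m·sn u·sn v·cn u·cn v)/D = 0.9942036939630629/0.9942749397696611 = 0.9999283439582469

sn(u+v)=-0.1572350173 cn(u+v)=0.9875612130 dn(u+v)=0.9999283440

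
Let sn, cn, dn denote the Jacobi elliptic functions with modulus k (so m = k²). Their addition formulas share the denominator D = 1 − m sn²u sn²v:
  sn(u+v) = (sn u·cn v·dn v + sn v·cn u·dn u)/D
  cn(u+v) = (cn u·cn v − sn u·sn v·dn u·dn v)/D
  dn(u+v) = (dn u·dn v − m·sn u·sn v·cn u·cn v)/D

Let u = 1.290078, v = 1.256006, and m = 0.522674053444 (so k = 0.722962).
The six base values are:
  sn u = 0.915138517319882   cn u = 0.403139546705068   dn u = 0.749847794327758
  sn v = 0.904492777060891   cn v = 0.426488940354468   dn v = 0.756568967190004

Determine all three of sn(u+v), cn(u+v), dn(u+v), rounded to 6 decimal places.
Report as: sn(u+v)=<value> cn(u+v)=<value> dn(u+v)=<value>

m = k² = 0.522674053444
D = 1 − m·sn²u·sn²v = 0.6418913452289769
sn(u+v) = (sn u·cn v·dn v + sn v·cn u·dn u)/D = 0.5687082933305468/0.6418913452289769 = 0.8859884115241902
cn(u+v) = (cn u·cn v − sn u·sn v·dn u·dn v)/D = -0.2976497542026908/0.6418913452289769 = -0.4637073804079919
dn(u+v) = (dn u·dn v − m·sn u·sn v·cn u·cn v)/D = 0.4929264533481101/0.6418913452289769 = 0.7679281813221399

sn(u+v)=0.885988 cn(u+v)=-0.463707 dn(u+v)=0.767928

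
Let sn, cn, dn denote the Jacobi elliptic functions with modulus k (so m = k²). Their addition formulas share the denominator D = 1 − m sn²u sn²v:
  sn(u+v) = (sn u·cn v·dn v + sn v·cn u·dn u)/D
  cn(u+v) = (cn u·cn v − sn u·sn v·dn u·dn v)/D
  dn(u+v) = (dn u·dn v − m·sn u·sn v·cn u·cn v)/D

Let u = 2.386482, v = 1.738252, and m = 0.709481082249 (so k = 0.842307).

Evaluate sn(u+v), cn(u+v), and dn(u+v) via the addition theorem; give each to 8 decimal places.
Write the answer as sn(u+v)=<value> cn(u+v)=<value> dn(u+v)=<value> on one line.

sn u = 0.9869559689921131, cn u = -0.1609904198107426, dn u = 0.5557941960177282
sn v = 0.981601447497033, cn v = 0.1909413477268075, dn v = 0.5624816472651425
m = k² = 0.709481082249
D = 1 − m·sn²u·sn²v = 0.3341034635162591
sn(u+v) = (sn u·cn v·dn v + sn v·cn u·dn u)/D = 0.01816877806620012/0.3341034635162591 = 0.05438069355816762
cn(u+v) = (cn u·cn v − sn u·sn v·dn u·dn v)/D = -0.3336090823660852/0.3341034635162591 = -0.9985202752914598
dn(u+v) = (dn u·dn v − m·sn u·sn v·cn u·cn v)/D = 0.3337527849145019/0.3341034635162591 = 0.9989503892055878

sn(u+v)=0.05438069 cn(u+v)=-0.99852028 dn(u+v)=0.99895039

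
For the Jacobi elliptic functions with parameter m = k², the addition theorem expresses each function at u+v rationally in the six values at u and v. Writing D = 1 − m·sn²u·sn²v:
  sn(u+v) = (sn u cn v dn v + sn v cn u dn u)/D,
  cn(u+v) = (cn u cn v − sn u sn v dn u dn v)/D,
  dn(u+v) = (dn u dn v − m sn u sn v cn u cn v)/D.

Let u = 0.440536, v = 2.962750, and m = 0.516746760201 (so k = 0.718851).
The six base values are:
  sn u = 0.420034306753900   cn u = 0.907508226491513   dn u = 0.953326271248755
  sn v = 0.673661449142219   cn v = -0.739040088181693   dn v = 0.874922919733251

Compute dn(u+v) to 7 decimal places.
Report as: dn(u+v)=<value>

dn(u+v)=0.9723858

m = k² = 0.516746760201
D = 1 − m·sn²u·sn²v = 0.9586256980644724
dn(u+v) = (dn u·dn v − m·sn u·sn v·cn u·cn v)/D = 0.9321539817554505/0.9586256980644724 = 0.9723857639509665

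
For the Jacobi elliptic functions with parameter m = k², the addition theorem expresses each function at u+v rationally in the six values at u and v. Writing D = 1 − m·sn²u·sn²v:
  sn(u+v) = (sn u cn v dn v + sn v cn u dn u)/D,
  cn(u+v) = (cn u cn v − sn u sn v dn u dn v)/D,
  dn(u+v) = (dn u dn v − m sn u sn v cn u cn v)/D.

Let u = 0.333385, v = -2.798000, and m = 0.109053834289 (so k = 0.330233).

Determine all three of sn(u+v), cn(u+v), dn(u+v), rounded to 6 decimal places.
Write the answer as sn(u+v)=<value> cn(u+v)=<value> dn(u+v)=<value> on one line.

sn u = 0.3266213854201805, cn u = 0.9451552626876718, dn u = 0.9941659671149534
sn v = -0.4200434271931834, cn v = -0.9075040050995945, dn v = 0.9903327346241429
m = k² = 0.109053834289
D = 1 − m·sn²u·sn²v = 0.9979473327200392
sn(u+v) = (sn u·cn v·dn v + sn v·cn u·dn u)/D = -0.6882348474246897/0.9979473327200392 = -0.689650470379848
cn(u+v) = (cn u·cn v − sn u·sn v·dn u·dn v)/D = -0.7226559857036782/0.9979473327200392 = -0.7241424091329373
dn(u+v) = (dn u·dn v − m·sn u·sn v·cn u·cn v)/D = 0.9717220044734862/0.9979473327200392 = 0.9737207291540402

sn(u+v)=-0.689650 cn(u+v)=-0.724142 dn(u+v)=0.973721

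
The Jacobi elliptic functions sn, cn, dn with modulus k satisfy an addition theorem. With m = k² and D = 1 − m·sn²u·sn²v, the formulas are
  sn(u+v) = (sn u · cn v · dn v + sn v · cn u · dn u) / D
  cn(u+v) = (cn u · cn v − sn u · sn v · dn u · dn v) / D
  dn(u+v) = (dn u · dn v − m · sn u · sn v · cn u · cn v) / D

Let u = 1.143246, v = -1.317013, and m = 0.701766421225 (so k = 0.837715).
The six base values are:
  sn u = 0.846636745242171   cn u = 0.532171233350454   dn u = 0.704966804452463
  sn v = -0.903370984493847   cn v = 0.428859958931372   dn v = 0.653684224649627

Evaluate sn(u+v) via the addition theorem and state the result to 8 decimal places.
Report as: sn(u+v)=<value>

sn(u+v)=-0.17229363

m = k² = 0.701766421225
D = 1 − m·sn²u·sn²v = 0.589494400484923
sn(u+v) = (sn u·cn v·dn v + sn v·cn u·dn u)/D = -0.1015661274182618/0.589494400484923 = -0.1722936254096945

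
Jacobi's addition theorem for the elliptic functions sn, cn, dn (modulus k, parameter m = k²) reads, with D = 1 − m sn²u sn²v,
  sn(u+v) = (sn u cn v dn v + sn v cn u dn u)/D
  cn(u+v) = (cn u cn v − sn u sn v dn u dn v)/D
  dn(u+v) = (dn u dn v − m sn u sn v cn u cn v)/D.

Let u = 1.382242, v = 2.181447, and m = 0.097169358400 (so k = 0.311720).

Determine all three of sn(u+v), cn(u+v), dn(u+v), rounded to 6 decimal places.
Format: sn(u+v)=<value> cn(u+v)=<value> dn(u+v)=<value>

sn u = 0.9763912457528115, cn u = 0.216009572050113, dn u = 0.9525568628706213
sn v = 0.8553682889066089, cn v = -0.5180203570642567, dn v = 0.9637974693147133
m = k² = 0.0971693584
D = 1 − m·sn²u·sn²v = 0.9322228379543733
sn(u+v) = (sn u·cn v·dn v + sn v·cn u·dn u)/D = -0.3114778672514986/0.9322228379543733 = -0.3341238323821708
cn(u+v) = (cn u·cn v − sn u·sn v·dn u·dn v)/D = -0.8786472317239517/0.9322228379543733 = -0.942529185030496
dn(u+v) = (dn u·dn v − m·sn u·sn v·cn u·cn v)/D = 0.9271527371036853/0.9322228379543733 = 0.9945612780075056

sn(u+v)=-0.334124 cn(u+v)=-0.942529 dn(u+v)=0.994561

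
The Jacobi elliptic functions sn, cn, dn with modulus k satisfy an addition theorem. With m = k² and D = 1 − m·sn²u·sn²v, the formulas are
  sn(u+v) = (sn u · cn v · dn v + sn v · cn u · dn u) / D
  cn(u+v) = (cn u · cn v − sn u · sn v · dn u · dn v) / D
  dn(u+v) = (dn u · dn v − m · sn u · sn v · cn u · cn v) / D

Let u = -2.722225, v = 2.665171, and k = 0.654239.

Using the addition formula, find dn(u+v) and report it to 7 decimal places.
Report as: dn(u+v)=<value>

sn u = -0.7394890188179118, cn u = -0.673168620070575, dn u = 0.8751771744231932
sn v = 0.7719467429719078, cn v = -0.6356872076855592, dn v = 0.863097304337341
m = k² = 0.428028669121
D = 1 − m·sn²u·sn²v = 0.8605203028959995
dn(u+v) = (dn u·dn v − m·sn u·sn v·cn u·cn v)/D = 0.8599215403084281/0.8605203028959995 = 0.9993041854032307

dn(u+v)=0.9993042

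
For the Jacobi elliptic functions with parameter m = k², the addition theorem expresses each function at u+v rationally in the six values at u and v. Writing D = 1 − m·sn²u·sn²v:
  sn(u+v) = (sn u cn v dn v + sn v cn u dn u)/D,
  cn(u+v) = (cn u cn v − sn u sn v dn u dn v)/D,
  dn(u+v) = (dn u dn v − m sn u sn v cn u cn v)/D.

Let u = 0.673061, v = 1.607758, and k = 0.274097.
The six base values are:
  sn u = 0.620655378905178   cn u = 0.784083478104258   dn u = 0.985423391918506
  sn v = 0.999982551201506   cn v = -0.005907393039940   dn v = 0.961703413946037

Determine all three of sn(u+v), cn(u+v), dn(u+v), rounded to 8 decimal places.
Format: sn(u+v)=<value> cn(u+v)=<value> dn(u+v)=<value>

m = k² = 0.075129165409
D = 1 − m·sn²u·sn²v = 0.9710602712935967
sn(u+v) = (sn u·cn v·dn v + sn v·cn u·dn u)/D = 0.7691146761073507/0.9710602712935967 = 0.7920359825685954
cn(u+v) = (cn u·cn v − sn u·sn v·dn u·dn v)/D = -0.5928074438475606/0.9710602712935967 = -0.6104744075852809
dn(u+v) = (dn u·dn v − m·sn u·sn v·cn u·cn v)/D = 0.947901018272078/0.9710602712935967 = 0.9761505503765825

sn(u+v)=0.79203598 cn(u+v)=-0.61047441 dn(u+v)=0.97615055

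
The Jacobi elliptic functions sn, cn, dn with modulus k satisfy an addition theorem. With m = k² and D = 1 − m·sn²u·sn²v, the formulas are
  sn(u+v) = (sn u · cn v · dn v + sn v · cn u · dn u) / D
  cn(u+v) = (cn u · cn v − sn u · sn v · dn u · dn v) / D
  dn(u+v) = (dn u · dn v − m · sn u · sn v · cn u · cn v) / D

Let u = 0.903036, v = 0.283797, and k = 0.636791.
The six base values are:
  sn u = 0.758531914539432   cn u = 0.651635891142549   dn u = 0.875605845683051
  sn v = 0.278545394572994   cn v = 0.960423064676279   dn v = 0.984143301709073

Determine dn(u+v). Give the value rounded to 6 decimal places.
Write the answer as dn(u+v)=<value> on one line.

m = k² = 0.405502777681
D = 1 − m·sn²u·sn²v = 0.9818977101620025
dn(u+v) = (dn u·dn v − m·sn u·sn v·cn u·cn v)/D = 0.808101079545934/0.9818977101620025 = 0.8229992505152151

dn(u+v)=0.822999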